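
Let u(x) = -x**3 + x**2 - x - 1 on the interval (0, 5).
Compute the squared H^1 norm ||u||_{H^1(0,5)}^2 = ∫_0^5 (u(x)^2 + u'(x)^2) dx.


||u||_{H^1}^2 = 250685/21

The H^1 norm (squared) on an interval (0, L) is
  ||u||_{H^1}^2 = ∫_0^L u(x)^2 dx + ∫_0^L u'(x)^2 dx.
Compute u'(x) = -3*x**2 + 2*x - 1.
Then u(x)^2 = x**6 - 2*x**5 + 3*x**4 - x**2 + 2*x + 1 and u'(x)^2 = 9*x**4 - 12*x**3 + 10*x**2 - 4*x + 1.
Integrate each monomial from 0 to 5 using ∫_0^5 c·x^n dx = c·5^(n+1)/(n+1):
  ∫_0^5 u(x)^2 dx = ∫_0^5 (x^6 - 2*x^5 + 3*x^4 - x^2 + 2*x + 1) dx. Term by term:
    ∫_0^5 x^6 dx = 78125/7;  ∫_0^5 -2*x^5 dx = -15625/3;  ∫_0^5 3*x^4 dx = 1875;
    ∫_0^5 -x^2 dx = -125/3;  ∫_0^5 2*x dx = 25;  ∫_0^5 1 dx = 5.
  Sum: 78125/7 − 15625/3 + 1875 − 125/3 + 25 + 5 = 54710/7.
  ∫_0^5 u'(x)^2 dx = ∫_0^5 (9*x^4 - 12*x^3 + 10*x^2 - 4*x + 1) dx. Term by term:
    ∫_0^5 9*x^4 dx = 5625;  ∫_0^5 -12*x^3 dx = -1875;  ∫_0^5 10*x^2 dx = 1250/3;
    ∫_0^5 -4*x dx = -50;  ∫_0^5 1 dx = 5.
  Sum: 5625 − 1875 + 1250/3 − 50 + 5 = 12365/3.
Adding: ||u||_{H^1}^2 = 54710/7 + 12365/3 = 250685/21.


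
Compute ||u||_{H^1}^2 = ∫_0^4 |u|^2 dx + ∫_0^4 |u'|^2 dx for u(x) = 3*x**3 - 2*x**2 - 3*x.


||u||_{H^1}^2 = 2348228/105

The H^1 norm (squared) on an interval (0, L) is
  ||u||_{H^1}^2 = ∫_0^L u(x)^2 dx + ∫_0^L u'(x)^2 dx.
Compute u'(x) = 9*x**2 - 4*x - 3.
Then u(x)^2 = 9*x**6 - 12*x**5 - 14*x**4 + 12*x**3 + 9*x**2 and u'(x)^2 = 81*x**4 - 72*x**3 - 38*x**2 + 24*x + 9.
Integrate each monomial from 0 to 4 using ∫_0^4 c·x^n dx = c·4^(n+1)/(n+1):
  ∫_0^4 u(x)^2 dx = ∫_0^4 (9*x^6 - 12*x^5 - 14*x^4 + 12*x^3 + 9*x^2) dx. Term by term:
    ∫_0^4 9*x^6 dx = 147456/7;  ∫_0^4 -12*x^5 dx = -8192;  ∫_0^4 -14*x^4 dx = -14336/5;
    ∫_0^4 12*x^3 dx = 768;  ∫_0^4 9*x^2 dx = 192.
  Sum: 147456/7 − 8192 − 14336/5 + 768 + 192 = 383808/35.
  ∫_0^4 u'(x)^2 dx = ∫_0^4 (81*x^4 - 72*x^3 - 38*x^2 + 24*x + 9) dx. Term by term:
    ∫_0^4 81*x^4 dx = 82944/5;  ∫_0^4 -72*x^3 dx = -4608;  ∫_0^4 -38*x^2 dx = -2432/3;
    ∫_0^4 24*x dx = 192;  ∫_0^4 9 dx = 36.
  Sum: 82944/5 − 4608 − 2432/3 + 192 + 36 = 170972/15.
Adding: ||u||_{H^1}^2 = 383808/35 + 170972/15 = 2348228/105.


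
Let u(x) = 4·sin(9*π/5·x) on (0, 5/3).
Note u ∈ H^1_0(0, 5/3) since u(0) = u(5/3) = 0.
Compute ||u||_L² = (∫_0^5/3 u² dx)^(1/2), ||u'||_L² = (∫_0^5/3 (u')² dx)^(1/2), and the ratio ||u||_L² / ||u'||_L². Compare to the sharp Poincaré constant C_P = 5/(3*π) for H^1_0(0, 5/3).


||u||_L² / ||u'||_L² = 5/(9*π) < C_P = 5/(3*π).

u(x) = 4·sin(9*π/5·x), so u'(x) = 36*π*cos(9*π*x/5)/5.
Writing u(x) = A·sin(kπx/L) with A = 4 and k = 3, use ∫_0^L sin²(kπx/L) dx = L/2 and ∫_0^L cos²(kπx/L) dx = L/2.
u² = 16·sin²(9*π/5·x) and (u')² = 1296*π^2/25·cos²(9*π/5·x), and each of sin², cos² integrates to L/2 = 5/6 over (0, 5/3).
∫_0^5/3 u² dx = 40/3, so ||u||_L² = 2*sqrt(30)/3.
∫_0^5/3 (u')² dx = 216*π^2/5, so ||u'||_L² = 6*sqrt(30)*π/5.
Ratio ||u||_L² / ||u'||_L² = 5/(9*π).
Sharp Poincaré constant on H^1_0(0, 5/3) is C_P = L/π = 5/(3*π), achieved by sin(3*π/5·x).
This is the k = 3 harmonic; the ratio L/(kπ) is strictly less than C_P = L/π, consistent with the sharp inequality ||u||_L² ≤ C_P ||u'||_L².


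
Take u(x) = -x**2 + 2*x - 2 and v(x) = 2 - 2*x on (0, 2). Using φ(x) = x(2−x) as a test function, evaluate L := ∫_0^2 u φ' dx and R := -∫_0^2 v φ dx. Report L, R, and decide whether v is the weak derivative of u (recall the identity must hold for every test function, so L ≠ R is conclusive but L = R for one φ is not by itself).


LHS = 0, RHS = 0. Yes, v = u' weakly.

u(x) = -x**2 + 2*x - 2, classical derivative u'(x) = 2 - 2*x.
φ(x) = x(2−x), so φ'(x) = 2 - 2*x.
Note φ(0) = φ(2) = 0, so the boundary term u·φ vanishes.
LHS = ∫_0^2 u(x) φ'(x) dx = ∫_0^2 (2*x^3 - 6*x^2 + 8*x - 4) dx. Term by term:
  ∫_0^2 2*x^3 dx = 8;  ∫_0^2 -6*x^2 dx = -16;  ∫_0^2 8*x dx = 16;
  ∫_0^2 -4 dx = -8.
Sum: 8 − 16 + 16 − 8 = 0.
So LHS = 0.
∫_0^2 v(x) φ(x) dx = ∫_0^2 (2*x^3 - 6*x^2 + 4*x) dx. Term by term:
  ∫_0^2 2*x^3 dx = 8;  ∫_0^2 -6*x^2 dx = -16;  ∫_0^2 4*x dx = 8.
Sum: 8 − 16 + 8 = 0.
So RHS = -∫_0^2 v(x) φ(x) dx = 0.
LHS = RHS, so the identity holds for this test φ.
Moreover u is smooth here and v(x) = u'(x) = 2 - 2*x pointwise, so the identity holds for every test function. Hence v is the weak derivative of u.


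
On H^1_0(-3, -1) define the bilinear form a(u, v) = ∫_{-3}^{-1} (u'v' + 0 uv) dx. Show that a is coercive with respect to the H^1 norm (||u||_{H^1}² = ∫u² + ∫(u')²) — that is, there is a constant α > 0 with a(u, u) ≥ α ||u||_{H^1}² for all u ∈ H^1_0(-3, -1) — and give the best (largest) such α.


α = π^2/(4 + π^2)

Coercivity of a(·,·) on H^1_0(-3, -1) means a(u, u) ≥ α ||u||_{H^1}² for every u ∈ H^1_0.
The interval has length L = 2, and Poincaré/coercivity depend only on L. Here a(u, u) = ∫(u')² + (0)·∫u².
Here c = 0, so a(u,u) = ∫(u')² alone. The condition a(u,u) ≥ α||u||_{H^1}² reads (1−α)∫(u')² ≥ (α−c)∫u². Any admissible α is ≤ 1 (rapidly oscillating u have ∫u²/∫(u')² → 0), and α = 1 would force 0 ≥ (1−c)∫u², impossible since c < 1; so 1−α > 0. By the sharp Poincaré inequality on H^1_0 of an interval of length L, ∫(u')² ≥ (π/L)²∫u² with equality for the first sine mode sin(π(x−x₀)/L) (x₀ the left endpoint), so the inequality holds for all u iff (1−α)(π/L)² ≥ α − c, i.e. α ≤ ((π/L)² + c)/((π/L)² + 1) = (1 + c(L/π)²)/(1 + (L/π)²). (Direct route, valid since c ≤ 0: Poincaré gives c∫u² ≥ c(L/π)²∫(u')², so a(u,u) ≥ (1 + c(L/π)²)∫(u')², while ||u||_{H^1}² ≤ (1 + (L/π)²)∫(u')²; dividing yields the same α.) With (π/L)² = π^2/4 and c = 0, the largest admissible constant is α = ((π/L)² + c)/((π/L)² + 1).
Simplifying, α = π^2/(4 + π^2).


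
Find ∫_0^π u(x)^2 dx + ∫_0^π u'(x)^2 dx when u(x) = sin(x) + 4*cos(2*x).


||u||_{H^1(0,π)}^2 = -80/3 + 41*π

u'(x) = -8*sin(2*x) + cos(x).
Expand u² and (u')² and integrate term by term on (0, π), using: for integers n ≥ 1, ∫_0^π sin²(nx) dx = ∫_0^π cos²(nx) dx = π/2; for n ≠ n', ∫_0^π sin(nx)sin(n'x) dx = ∫_0^π cos(nx)cos(n'x) dx = 0; and by product-to-sum, ∫_0^π sin(nx)cos(n'x) dx = ½∫_0^π [sin((n+n')x) + sin((n−n')x)] dx, which is 0 when n+n' is even and 2n/(n²−n'²) when n+n' is odd (it need not vanish on (0, π)).
  u² squared terms: (4)²·∫cos(2x)² dx = 16·π/2 = 8*π;  (1)²·∫sin(x)² dx = 1·π/2 = π/2.
  u² cross terms: 2·(4)·(1)·∫cos(2x)·sin(x) dx = 8·(-2/3) = -16/3.
  So ∫_0^π u² dx = 8*π + π/2 − 16/3 = -16/3 + 17*π/2.
  (u')² squared terms: (-8)²·∫sin(2x)² dx = 64·π/2 = 32*π;  (1)²·∫cos(x)² dx = 1·π/2 = π/2.
  (u')² cross terms: 2·(-8)·(1)·∫sin(2x)·cos(x) dx = -16·(4/3) = -64/3.
  So ∫_0^π (u')² dx = 32*π + π/2 − 64/3 = -64/3 + 65*π/2.
||u||_{H^1}^2 = (-16/3 + 17*π/2) + (-64/3 + 65*π/2) = -80/3 + 41*π.


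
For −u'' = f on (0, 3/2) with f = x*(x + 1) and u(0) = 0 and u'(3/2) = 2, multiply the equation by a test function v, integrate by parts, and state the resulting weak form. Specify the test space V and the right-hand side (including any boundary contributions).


V = {v ∈ H^1(0, 3/2) : v(0) = 0} (test functions vanish at x = 0 where u is specified); weak form: ∫_0^3/2 u'v' dx = ∫_0^3/2 (x*(x + 1)) v dx + 2·v(3/2) for all v ∈ V.

Multiply both sides by a test function v and integrate from 0 to 3/2:
  ∫_0^3/2 −u''(x) v(x) dx = ∫_0^3/2 f(x) v(x) dx.
Integrate the LHS by parts once:
  ∫_0^3/2 −u'' v dx = −[u'(x) v(x)]_0^3/2 + ∫_0^3/2 u'(x) v'(x) dx.
Thus ∫_0^3/2 u'(x) v'(x) dx = ∫_0^3/2 f(x) v(x) dx + [u'(x) v(x)]_0^3/2.
Choose V so that boundary terms are either known or forced to vanish.
Mixed BC: u(0) = 0 (Dirichlet) and u'(3/2) = 2 (Neumann). Define V = {v ∈ H^1(0, 3/2) : v(0) = 0}. Then [u' v]_0^3/2 = u'(3/2)·v(3/2) − u'(0)·0 = 2·v(3/2).
Weak formulation: find u (satisfying any essential BC) such that ∫_0^3/2 u'(x) v'(x) dx = ∫_0^3/2 f v dx + 2·v(3/2) for all v ∈ V (Dirichlet at 0 absorbed into V; Neumann datum at x = 3/2 contributes the boundary term).
Substituting f(x) = x*(x + 1), the right-hand side is ∫_0^3/2 (x*(x + 1)) v dx + 2·v(3/2).


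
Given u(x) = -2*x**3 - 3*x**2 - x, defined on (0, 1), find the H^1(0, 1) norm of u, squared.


||u||_{H^1}^2 = 11593/210

The H^1 norm (squared) on an interval (0, L) is
  ||u||_{H^1}^2 = ∫_0^L u(x)^2 dx + ∫_0^L u'(x)^2 dx.
Compute u'(x) = -6*x**2 - 6*x - 1.
Then u(x)^2 = 4*x**6 + 12*x**5 + 13*x**4 + 6*x**3 + x**2 and u'(x)^2 = 36*x**4 + 72*x**3 + 48*x**2 + 12*x + 1.
Integrate each monomial from 0 to 1 using ∫_0^1 c·x^n dx = c·1^(n+1)/(n+1):
  ∫_0^1 u(x)^2 dx = ∫_0^1 (4*x^6 + 12*x^5 + 13*x^4 + 6*x^3 + x^2) dx. Term by term:
    ∫_0^1 4*x^6 dx = 4/7;  ∫_0^1 12*x^5 dx = 2;  ∫_0^1 13*x^4 dx = 13/5;
    ∫_0^1 6*x^3 dx = 3/2;  ∫_0^1 x^2 dx = 1/3.
  Sum: 4/7 + 2 + 13/5 + 3/2 + 1/3 = 1471/210.
  ∫_0^1 u'(x)^2 dx = ∫_0^1 (36*x^4 + 72*x^3 + 48*x^2 + 12*x + 1) dx. Term by term:
    ∫_0^1 36*x^4 dx = 36/5;  ∫_0^1 72*x^3 dx = 18;  ∫_0^1 48*x^2 dx = 16;
    ∫_0^1 12*x dx = 6;  ∫_0^1 1 dx = 1.
  Sum: 36/5 + 18 + 16 + 6 + 1 = 241/5.
Adding: ||u||_{H^1}^2 = 1471/210 + 241/5 = 11593/210.


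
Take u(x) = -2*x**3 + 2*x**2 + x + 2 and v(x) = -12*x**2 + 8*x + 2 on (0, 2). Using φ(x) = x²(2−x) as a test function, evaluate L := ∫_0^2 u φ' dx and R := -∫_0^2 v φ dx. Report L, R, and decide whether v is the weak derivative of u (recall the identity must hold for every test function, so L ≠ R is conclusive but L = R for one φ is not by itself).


LHS = 76/15, RHS = 152/15. No, v is not the weak derivative of u.

u(x) = -2*x**3 + 2*x**2 + x + 2, classical derivative u'(x) = -6*x**2 + 4*x + 1.
φ(x) = x²(2−x), so φ'(x) = x*(4 - 3*x).
Note φ(0) = φ(2) = 0, so the boundary term u·φ vanishes.
LHS = ∫_0^2 u(x) φ'(x) dx = ∫_0^2 (6*x^5 - 14*x^4 + 5*x^3 - 2*x^2 + 8*x) dx. Term by term:
  ∫_0^2 6*x^5 dx = 64;  ∫_0^2 -14*x^4 dx = -448/5;  ∫_0^2 5*x^3 dx = 20;
  ∫_0^2 -2*x^2 dx = -16/3;  ∫_0^2 8*x dx = 16.
Sum: 64 − 448/5 + 20 − 16/3 + 16 = 76/15.
So LHS = 76/15.
∫_0^2 v(x) φ(x) dx = ∫_0^2 (12*x^5 - 32*x^4 + 14*x^3 + 4*x^2) dx. Term by term:
  ∫_0^2 12*x^5 dx = 128;  ∫_0^2 -32*x^4 dx = -1024/5;  ∫_0^2 14*x^3 dx = 56;
  ∫_0^2 4*x^2 dx = 32/3.
Sum: 128 − 1024/5 + 56 + 32/3 = -152/15.
So RHS = -∫_0^2 v(x) φ(x) dx = 152/15.
LHS − RHS = -76/15 ≠ 0, so the identity fails.
(For a valid weak derivative the identity must hold for EVERY test function, in particular this one. The failure shows v is NOT the weak derivative of u.)
Correct weak derivative would be u'(x) = -6*x**2 + 4*x + 1.


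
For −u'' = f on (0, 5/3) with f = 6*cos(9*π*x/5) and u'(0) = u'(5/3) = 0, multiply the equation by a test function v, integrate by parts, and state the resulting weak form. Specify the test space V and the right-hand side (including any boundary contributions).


V = H^1(0, 5/3) (no boundary constraint on v; u is determined up to an additive constant); weak form: ∫_0^5/3 u'v' dx = ∫_0^5/3 (6*cos(9*π*x/5)) v dx for all v ∈ V.

Multiply both sides by a test function v and integrate from 0 to 5/3:
  ∫_0^5/3 −u''(x) v(x) dx = ∫_0^5/3 f(x) v(x) dx.
Integrate the LHS by parts once:
  ∫_0^5/3 −u'' v dx = −[u'(x) v(x)]_0^5/3 + ∫_0^5/3 u'(x) v'(x) dx.
Thus ∫_0^5/3 u'(x) v'(x) dx = ∫_0^5/3 f(x) v(x) dx + [u'(x) v(x)]_0^5/3.
Choose V so that boundary terms are either known or forced to vanish.
u has homogeneous Neumann: u'(0) = u'(5/3) = 0. So [u' v]_0^5/3 = 0·v(5/3) − 0·v(0) = 0 for any v; take V = H^1(0, 5/3).
Weak formulation: find u (satisfying any essential BC) such that ∫_0^5/3 u'(x) v'(x) dx = ∫_0^5/3 f v dx for all v ∈ V (homogeneous Neumann, so boundary terms vanish).
Substituting f(x) = 6*cos(9*π*x/5), the right-hand side is ∫_0^5/3 (6*cos(9*π*x/5)) v dx.
Compatibility check (pure Neumann): taking v ≡ 1 ∈ V gives 0 = ∫_0^5/3 f dx + (0) − (0), i.e. ∫_0^5/3 f dx must equal u'(0) − u'(5/3) = 0. Indeed ∫_0^5/3 (6*cos(9*π*x/5)) dx = 0, so the data are compatible. The solution is then unique only up to an additive constant (fix it e.g. by requiring ∫_0^5/3 u dx = 0).


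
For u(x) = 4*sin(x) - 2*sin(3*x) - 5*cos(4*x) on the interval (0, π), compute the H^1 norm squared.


||u||_{H^1(0,π)}^2 = -4216/21 + 497*π/2

u'(x) = 20*sin(4*x) + 4*cos(x) - 6*cos(3*x).
Expand u² and (u')² and integrate term by term on (0, π), using: for integers n ≥ 1, ∫_0^π sin²(nx) dx = ∫_0^π cos²(nx) dx = π/2; for n ≠ n', ∫_0^π sin(nx)sin(n'x) dx = ∫_0^π cos(nx)cos(n'x) dx = 0; and by product-to-sum, ∫_0^π sin(nx)cos(n'x) dx = ½∫_0^π [sin((n+n')x) + sin((n−n')x)] dx, which is 0 when n+n' is even and 2n/(n²−n'²) when n+n' is odd (it need not vanish on (0, π)).
  u² squared terms: (-5)²·∫cos(4x)² dx = 25·π/2 = 25*π/2;  (-2)²·∫sin(3x)² dx = 4·π/2 = 2*π;  (4)²·∫sin(x)² dx = 16·π/2 = 8*π.
  u² cross terms: 2·(-5)·(-2)·∫cos(4x)·sin(3x) dx = 20·(-6/7) = -120/7;  2·(-5)·(4)·∫cos(4x)·sin(x) dx = -40·(-2/15) = 16/3;  2·(-2)·(4)·∫sin(3x)·sin(x) dx = -16·(0) = 0.
  So ∫_0^π u² dx = 25*π/2 + 2*π + 8*π − 120/7 + 16/3 + 0 = -248/21 + 45*π/2.
  (u')² squared terms: (-6)²·∫cos(3x)² dx = 36·π/2 = 18*π;  (4)²·∫cos(x)² dx = 16·π/2 = 8*π;  (20)²·∫sin(4x)² dx = 400·π/2 = 200*π.
  (u')² cross terms: 2·(-6)·(4)·∫cos(3x)·cos(x) dx = -48·(0) = 0;  2·(-6)·(20)·∫cos(3x)·sin(4x) dx = -240·(8/7) = -1920/7;  2·(4)·(20)·∫cos(x)·sin(4x) dx = 160·(8/15) = 256/3.
  So ∫_0^π (u')² dx = 18*π + 8*π + 200*π + 0 − 1920/7 + 256/3 = -3968/21 + 226*π.
||u||_{H^1}^2 = (-248/21 + 45*π/2) + (-3968/21 + 226*π) = -4216/21 + 497*π/2.


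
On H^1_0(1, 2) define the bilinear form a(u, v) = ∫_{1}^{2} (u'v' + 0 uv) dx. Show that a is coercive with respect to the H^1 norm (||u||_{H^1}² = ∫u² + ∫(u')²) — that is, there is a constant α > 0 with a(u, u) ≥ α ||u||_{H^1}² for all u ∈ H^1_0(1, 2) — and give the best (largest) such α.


α = π^2/(1 + π^2)

Coercivity of a(·,·) on H^1_0(1, 2) means a(u, u) ≥ α ||u||_{H^1}² for every u ∈ H^1_0.
The interval has length L = 1, and Poincaré/coercivity depend only on L. Here a(u, u) = ∫(u')² + (0)·∫u².
Here c = 0, so a(u,u) = ∫(u')² alone. The condition a(u,u) ≥ α||u||_{H^1}² reads (1−α)∫(u')² ≥ (α−c)∫u². Any admissible α is ≤ 1 (rapidly oscillating u have ∫u²/∫(u')² → 0), and α = 1 would force 0 ≥ (1−c)∫u², impossible since c < 1; so 1−α > 0. By the sharp Poincaré inequality on H^1_0 of an interval of length L, ∫(u')² ≥ (π/L)²∫u² with equality for the first sine mode sin(π(x−x₀)/L) (x₀ the left endpoint), so the inequality holds for all u iff (1−α)(π/L)² ≥ α − c, i.e. α ≤ ((π/L)² + c)/((π/L)² + 1) = (1 + c(L/π)²)/(1 + (L/π)²). (Direct route, valid since c ≤ 0: Poincaré gives c∫u² ≥ c(L/π)²∫(u')², so a(u,u) ≥ (1 + c(L/π)²)∫(u')², while ||u||_{H^1}² ≤ (1 + (L/π)²)∫(u')²; dividing yields the same α.) With (π/L)² = π^2 and c = 0, the largest admissible constant is α = ((π/L)² + c)/((π/L)² + 1).
Simplifying, α = π^2/(1 + π^2).


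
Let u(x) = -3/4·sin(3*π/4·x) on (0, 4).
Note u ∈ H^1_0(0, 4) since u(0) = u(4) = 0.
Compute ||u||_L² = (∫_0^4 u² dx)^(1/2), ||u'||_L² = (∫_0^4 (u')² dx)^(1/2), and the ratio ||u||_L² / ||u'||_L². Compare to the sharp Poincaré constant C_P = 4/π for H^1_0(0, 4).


||u||_L² / ||u'||_L² = 4/(3*π) < C_P = 4/π.

u(x) = -3/4·sin(3*π/4·x), so u'(x) = -9*π*cos(3*π*x/4)/16.
Writing u(x) = A·sin(kπx/L) with A = -3/4 and k = 3, use ∫_0^L sin²(kπx/L) dx = L/2 and ∫_0^L cos²(kπx/L) dx = L/2.
u² = 9/16·sin²(3*π/4·x) and (u')² = 81*π^2/256·cos²(3*π/4·x), and each of sin², cos² integrates to L/2 = 2 over (0, 4).
∫_0^4 u² dx = 9/8, so ||u||_L² = 3*sqrt(2)/4.
∫_0^4 (u')² dx = 81*π^2/128, so ||u'||_L² = 9*sqrt(2)*π/16.
Ratio ||u||_L² / ||u'||_L² = 4/(3*π).
Sharp Poincaré constant on H^1_0(0, 4) is C_P = L/π = 4/π, achieved by sin(π/4·x).
This is the k = 3 harmonic; the ratio L/(kπ) is strictly less than C_P = L/π, consistent with the sharp inequality ||u||_L² ≤ C_P ||u'||_L².


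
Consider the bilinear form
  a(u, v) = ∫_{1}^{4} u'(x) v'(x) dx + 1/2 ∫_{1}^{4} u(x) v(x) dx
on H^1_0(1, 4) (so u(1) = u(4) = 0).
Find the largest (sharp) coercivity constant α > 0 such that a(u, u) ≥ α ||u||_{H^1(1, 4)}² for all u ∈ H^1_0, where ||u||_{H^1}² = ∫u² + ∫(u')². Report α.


α = (9/2 + π^2)/(9 + π^2)

Coercivity of a(·,·) on H^1_0(1, 4) means a(u, u) ≥ α ||u||_{H^1}² for every u ∈ H^1_0.
The interval has length L = 3, and Poincaré/coercivity depend only on L. Here a(u, u) = ∫(u')² + (1/2)·∫u².
Here 0 < c = 1/2 < 1. The condition a(u,u) ≥ α||u||_{H^1}² reads (1−α)∫(u')² ≥ (α−c)∫u². Any admissible α is ≤ 1 (rapidly oscillating u have ∫u²/∫(u')² → 0), and α = 1 would force 0 ≥ (1−c)∫u², impossible since c < 1; so 1−α > 0. By the sharp Poincaré inequality on H^1_0 of an interval of length L, ∫(u')² ≥ (π/L)²∫u² with equality for the first sine mode sin(π(x−x₀)/L) (x₀ the left endpoint), so the inequality holds for all u iff (1−α)(π/L)² ≥ α − c, i.e. α ≤ ((π/L)² + c)/((π/L)² + 1) = (1 + c(L/π)²)/(1 + (L/π)²). With (π/L)² = π^2/9 and c = 1/2, the largest admissible constant is α = ((π/L)² + c)/((π/L)² + 1).
Simplifying, α = (9/2 + π^2)/(9 + π^2).


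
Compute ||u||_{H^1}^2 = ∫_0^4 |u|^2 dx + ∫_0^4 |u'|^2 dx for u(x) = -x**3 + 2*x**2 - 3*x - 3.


||u||_{H^1}^2 = 237976/105

The H^1 norm (squared) on an interval (0, L) is
  ||u||_{H^1}^2 = ∫_0^L u(x)^2 dx + ∫_0^L u'(x)^2 dx.
Compute u'(x) = -3*x**2 + 4*x - 3.
Then u(x)^2 = x**6 - 4*x**5 + 10*x**4 - 6*x**3 - 3*x**2 + 18*x + 9 and u'(x)^2 = 9*x**4 - 24*x**3 + 34*x**2 - 24*x + 9.
Integrate each monomial from 0 to 4 using ∫_0^4 c·x^n dx = c·4^(n+1)/(n+1):
  ∫_0^4 u(x)^2 dx = ∫_0^4 (x^6 - 4*x^5 + 10*x^4 - 6*x^3 - 3*x^2 + 18*x + 9) dx. Term by term:
    ∫_0^4 x^6 dx = 16384/7;  ∫_0^4 -4*x^5 dx = -8192/3;  ∫_0^4 10*x^4 dx = 2048;
    ∫_0^4 -6*x^3 dx = -384;  ∫_0^4 -3*x^2 dx = -64;  ∫_0^4 18*x dx = 144;
    ∫_0^4 9 dx = 36.
  Sum: 16384/7 − 8192/3 + 2048 − 384 − 64 + 144 + 36 = 29188/21.
  ∫_0^4 u'(x)^2 dx = ∫_0^4 (9*x^4 - 24*x^3 + 34*x^2 - 24*x + 9) dx. Term by term:
    ∫_0^4 9*x^4 dx = 9216/5;  ∫_0^4 -24*x^3 dx = -1536;  ∫_0^4 34*x^2 dx = 2176/3;
    ∫_0^4 -24*x dx = -192;  ∫_0^4 9 dx = 36.
  Sum: 9216/5 − 1536 + 2176/3 − 192 + 36 = 13148/15.
Adding: ||u||_{H^1}^2 = 29188/21 + 13148/15 = 237976/105.


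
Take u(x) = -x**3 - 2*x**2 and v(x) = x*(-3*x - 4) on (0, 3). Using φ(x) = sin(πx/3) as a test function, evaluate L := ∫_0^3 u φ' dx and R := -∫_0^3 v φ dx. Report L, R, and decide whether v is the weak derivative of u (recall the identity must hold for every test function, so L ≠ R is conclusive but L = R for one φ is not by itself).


LHS = -324/π^3 + 117/π, RHS = -324/π^3 + 117/π. Yes, v = u' weakly.

u(x) = -x**3 - 2*x**2, classical derivative u'(x) = -3*x**2 - 4*x.
φ(x) = sin(πx/3), so φ'(x) = π*cos(π*x/3)/3.
Note φ(0) = φ(3) = 0, so the boundary term u·φ vanishes.
LHS = ∫_0^3 u(x) φ'(x) dx = ∫_0^3 (-π*x^3*cos(π*x/3)/3 - 2*π*x^2*cos(π*x/3)/3) dx. Term by term:
  ∫_0^3 -2*π*x^2*cos(π*x/3)/3 dx = 36/π;  ∫_0^3 -π*x^3*cos(π*x/3)/3 dx = -324/π^3 + 81/π.
Sum: 36/π + -324/π^3 + 81/π = -324/π^3 + 117/π.
So LHS = -324/π^3 + 117/π.
∫_0^3 v(x) φ(x) dx = ∫_0^3 (-3*x^2*sin(π*x/3) - 4*x*sin(π*x/3)) dx. Term by term:
  ∫_0^3 -4*x*sin(π*x/3) dx = -36/π;  ∫_0^3 -3*x^2*sin(π*x/3) dx = -81/π + 324/π^3.
Sum: -36/π + -81/π + 324/π^3 = -117/π + 324/π^3.
So RHS = -∫_0^3 v(x) φ(x) dx = -324/π^3 + 117/π.
LHS = RHS, so the identity holds for this test φ.
Moreover u is smooth here and v(x) = u'(x) = -3*x**2 - 4*x pointwise, so the identity holds for every test function. Hence v is the weak derivative of u.


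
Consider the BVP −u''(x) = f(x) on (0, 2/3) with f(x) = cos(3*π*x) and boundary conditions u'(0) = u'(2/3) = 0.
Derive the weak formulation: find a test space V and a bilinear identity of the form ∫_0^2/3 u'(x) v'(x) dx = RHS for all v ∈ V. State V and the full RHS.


V = H^1(0, 2/3) (no boundary constraint on v; u is determined up to an additive constant); weak form: ∫_0^2/3 u'v' dx = ∫_0^2/3 (cos(3*π*x)) v dx for all v ∈ V.

Multiply both sides by a test function v and integrate from 0 to 2/3:
  ∫_0^2/3 −u''(x) v(x) dx = ∫_0^2/3 f(x) v(x) dx.
Integrate the LHS by parts once:
  ∫_0^2/3 −u'' v dx = −[u'(x) v(x)]_0^2/3 + ∫_0^2/3 u'(x) v'(x) dx.
Thus ∫_0^2/3 u'(x) v'(x) dx = ∫_0^2/3 f(x) v(x) dx + [u'(x) v(x)]_0^2/3.
Choose V so that boundary terms are either known or forced to vanish.
u has homogeneous Neumann: u'(0) = u'(2/3) = 0. So [u' v]_0^2/3 = 0·v(2/3) − 0·v(0) = 0 for any v; take V = H^1(0, 2/3).
Weak formulation: find u (satisfying any essential BC) such that ∫_0^2/3 u'(x) v'(x) dx = ∫_0^2/3 f v dx for all v ∈ V (homogeneous Neumann, so boundary terms vanish).
Substituting f(x) = cos(3*π*x), the right-hand side is ∫_0^2/3 (cos(3*π*x)) v dx.
Compatibility check (pure Neumann): taking v ≡ 1 ∈ V gives 0 = ∫_0^2/3 f dx + (0) − (0), i.e. ∫_0^2/3 f dx must equal u'(0) − u'(2/3) = 0. Indeed ∫_0^2/3 (cos(3*π*x)) dx = 0, so the data are compatible. The solution is then unique only up to an additive constant (fix it e.g. by requiring ∫_0^2/3 u dx = 0).


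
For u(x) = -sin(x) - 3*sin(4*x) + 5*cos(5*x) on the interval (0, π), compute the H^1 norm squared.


||u||_{H^1(0,π)}^2 = 2080/3 + 805*π/2

u'(x) = -25*sin(5*x) - cos(x) - 12*cos(4*x).
Expand u² and (u')² and integrate term by term on (0, π), using: for integers n ≥ 1, ∫_0^π sin²(nx) dx = ∫_0^π cos²(nx) dx = π/2; for n ≠ n', ∫_0^π sin(nx)sin(n'x) dx = ∫_0^π cos(nx)cos(n'x) dx = 0; and by product-to-sum, ∫_0^π sin(nx)cos(n'x) dx = ½∫_0^π [sin((n+n')x) + sin((n−n')x)] dx, which is 0 when n+n' is even and 2n/(n²−n'²) when n+n' is odd (it need not vanish on (0, π)).
  u² squared terms: (-1)²·∫sin(x)² dx = 1·π/2 = π/2;  (-3)²·∫sin(4x)² dx = 9·π/2 = 9*π/2;  (5)²·∫cos(5x)² dx = 25·π/2 = 25*π/2.
  u² cross terms: 2·(-1)·(-3)·∫sin(x)·sin(4x) dx = 6·(0) = 0;  2·(-1)·(5)·∫sin(x)·cos(5x) dx = -10·(0) = 0;  2·(-3)·(5)·∫sin(4x)·cos(5x) dx = -30·(-8/9) = 80/3.
  So ∫_0^π u² dx = π/2 + 9*π/2 + 25*π/2 + 0 + 0 + 80/3 = 80/3 + 35*π/2.
  (u')² squared terms: (-1)²·∫cos(x)² dx = 1·π/2 = π/2;  (-25)²·∫sin(5x)² dx = 625·π/2 = 625*π/2;  (-12)²·∫cos(4x)² dx = 144·π/2 = 72*π.
  (u')² cross terms: 2·(-1)·(-25)·∫cos(x)·sin(5x) dx = 50·(0) = 0;  2·(-1)·(-12)·∫cos(x)·cos(4x) dx = 24·(0) = 0;  2·(-25)·(-12)·∫sin(5x)·cos(4x) dx = 600·(10/9) = 2000/3.
  So ∫_0^π (u')² dx = π/2 + 625*π/2 + 72*π + 0 + 0 + 2000/3 = 2000/3 + 385*π.
||u||_{H^1}^2 = (80/3 + 35*π/2) + (2000/3 + 385*π) = 2080/3 + 805*π/2.


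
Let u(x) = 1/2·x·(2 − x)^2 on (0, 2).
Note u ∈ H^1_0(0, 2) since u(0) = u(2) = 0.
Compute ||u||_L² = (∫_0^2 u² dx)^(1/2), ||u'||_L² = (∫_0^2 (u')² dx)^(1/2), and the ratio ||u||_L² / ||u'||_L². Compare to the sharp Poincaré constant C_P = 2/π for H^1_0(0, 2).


||u||_L² / ||u'||_L² = sqrt(14)/7 < C_P = 2/π.

u(x) = 1/2·x·(2 − x)^2, so u'(x) = (x/2 - 1)*(3*x - 2).
u(x) = 1/2·x·(2 − x)^2 vanishes at x = 0 and x = 2, so u ∈ H^1_0(0, 2). Differentiate via the product rule and integrate the resulting polynomials term by term.
  ∫_0^2 u² dx = ∫_0^2 (x^6/4 - 2*x^5 + 6*x^4 - 8*x^3 + 4*x^2) dx. Term by term:
    ∫_0^2 x^6/4 dx = 32/7;  ∫_0^2 -2*x^5 dx = -64/3;  ∫_0^2 6*x^4 dx = 192/5;
    ∫_0^2 -8*x^3 dx = -32;  ∫_0^2 4*x^2 dx = 32/3.
  Sum: 32/7 − 64/3 + 192/5 − 32 + 32/3 = 32/105.
  ∫_0^2 (u')² dx = ∫_0^2 (9*x^4/4 - 12*x^3 + 22*x^2 - 16*x + 4) dx. Term by term:
    ∫_0^2 9*x^4/4 dx = 72/5;  ∫_0^2 -12*x^3 dx = -48;  ∫_0^2 22*x^2 dx = 176/3;
    ∫_0^2 -16*x dx = -32;  ∫_0^2 4 dx = 8.
  Sum: 72/5 − 48 + 176/3 − 32 + 8 = 16/15.
∫_0^2 u² dx = 32/105, so ||u||_L² = 4*sqrt(210)/105.
∫_0^2 (u')² dx = 16/15, so ||u'||_L² = 4*sqrt(15)/15.
Ratio ||u||_L² / ||u'||_L² = sqrt(14)/7.
Sharp Poincaré constant on H^1_0(0, 2) is C_P = L/π = 2/π, achieved by sin(π/2·x).
A polynomial bump cannot attain the sharp Poincaré constant (only the first sine eigenfunction does), so the ratio is strictly less than C_P, consistent with ||u||_L² ≤ C_P ||u'||_L².


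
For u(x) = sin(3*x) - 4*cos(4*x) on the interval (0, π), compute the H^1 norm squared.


||u||_{H^1(0,π)}^2 = 816/7 + 141*π

u'(x) = 16*sin(4*x) + 3*cos(3*x).
Expand u² and (u')² and integrate term by term on (0, π), using: for integers n ≥ 1, ∫_0^π sin²(nx) dx = ∫_0^π cos²(nx) dx = π/2; for n ≠ n', ∫_0^π sin(nx)sin(n'x) dx = ∫_0^π cos(nx)cos(n'x) dx = 0; and by product-to-sum, ∫_0^π sin(nx)cos(n'x) dx = ½∫_0^π [sin((n+n')x) + sin((n−n')x)] dx, which is 0 when n+n' is even and 2n/(n²−n'²) when n+n' is odd (it need not vanish on (0, π)).
  u² squared terms: (-4)²·∫cos(4x)² dx = 16·π/2 = 8*π;  (1)²·∫sin(3x)² dx = 1·π/2 = π/2.
  u² cross terms: 2·(-4)·(1)·∫cos(4x)·sin(3x) dx = -8·(-6/7) = 48/7.
  So ∫_0^π u² dx = 8*π + π/2 + 48/7 = 48/7 + 17*π/2.
  (u')² squared terms: (3)²·∫cos(3x)² dx = 9·π/2 = 9*π/2;  (16)²·∫sin(4x)² dx = 256·π/2 = 128*π.
  (u')² cross terms: 2·(3)·(16)·∫cos(3x)·sin(4x) dx = 96·(8/7) = 768/7.
  So ∫_0^π (u')² dx = 9*π/2 + 128*π + 768/7 = 768/7 + 265*π/2.
||u||_{H^1}^2 = (48/7 + 17*π/2) + (768/7 + 265*π/2) = 816/7 + 141*π.


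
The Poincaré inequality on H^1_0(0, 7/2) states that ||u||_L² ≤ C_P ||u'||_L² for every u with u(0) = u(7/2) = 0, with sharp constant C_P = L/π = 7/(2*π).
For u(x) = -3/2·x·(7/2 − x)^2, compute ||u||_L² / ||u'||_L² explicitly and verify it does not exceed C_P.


||u||_L² / ||u'||_L² = sqrt(14)/4 < C_P = 7/(2*π).

u(x) = -3/2·x·(7/2 − x)^2, so u'(x) = -9*x^2/2 + 21*x - 147/8.
u(x) = -3/2·x·(7/2 − x)^2 vanishes at x = 0 and x = 7/2, so u ∈ H^1_0(0, 7/2). Differentiate via the product rule and integrate the resulting polynomials term by term.
  ∫_0^7/2 u² dx = ∫_0^7/2 (9*x^6/4 - 63*x^5/2 + 1323*x^4/8 - 3087*x^3/8 + 21609*x^2/64) dx. Term by term:
    ∫_0^7/2 9*x^6/4 dx = 1058841/512;  ∫_0^7/2 -63*x^5/2 dx = -2470629/256;  ∫_0^7/2 1323*x^4/8 dx = 22235661/1280;
    ∫_0^7/2 -3087*x^3/8 dx = -7411887/512;  ∫_0^7/2 21609*x^2/64 dx = 2470629/512.
  Sum: 1058841/512 − 2470629/256 + 22235661/1280 − 7411887/512 + 2470629/512 = 352947/2560.
  ∫_0^7/2 (u')² dx = ∫_0^7/2 (81*x^4/4 - 189*x^3 + 4851*x^2/8 - 3087*x/4 + 21609/64) dx. Term by term:
    ∫_0^7/2 81*x^4/4 dx = 1361367/640;  ∫_0^7/2 -189*x^3 dx = -453789/64;  ∫_0^7/2 4851*x^2/8 dx = 554631/64;
    ∫_0^7/2 -3087*x/4 dx = -151263/32;  ∫_0^7/2 21609/64 dx = 151263/128.
  Sum: 1361367/640 − 453789/64 + 554631/64 − 151263/32 + 151263/128 = 50421/320.
∫_0^7/2 u² dx = 352947/2560, so ||u||_L² = 343*sqrt(30)/160.
∫_0^7/2 (u')² dx = 50421/320, so ||u'||_L² = 49*sqrt(105)/40.
Ratio ||u||_L² / ||u'||_L² = sqrt(14)/4.
Sharp Poincaré constant on H^1_0(0, 7/2) is C_P = L/π = 7/(2*π), achieved by sin(2*π/7·x).
A polynomial bump cannot attain the sharp Poincaré constant (only the first sine eigenfunction does), so the ratio is strictly less than C_P, consistent with ||u||_L² ≤ C_P ||u'||_L².


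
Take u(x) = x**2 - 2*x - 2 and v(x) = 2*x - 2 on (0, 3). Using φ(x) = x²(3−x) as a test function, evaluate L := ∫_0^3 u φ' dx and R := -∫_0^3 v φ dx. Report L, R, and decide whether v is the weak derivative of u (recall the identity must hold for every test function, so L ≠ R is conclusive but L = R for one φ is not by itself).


LHS = -54/5, RHS = -54/5. Yes, v = u' weakly.

u(x) = x**2 - 2*x - 2, classical derivative u'(x) = 2*x - 2.
φ(x) = x²(3−x), so φ'(x) = 3*x*(2 - x).
Note φ(0) = φ(3) = 0, so the boundary term u·φ vanishes.
LHS = ∫_0^3 u(x) φ'(x) dx = ∫_0^3 (-3*x^4 + 12*x^3 - 6*x^2 - 12*x) dx. Term by term:
  ∫_0^3 -3*x^4 dx = -729/5;  ∫_0^3 12*x^3 dx = 243;  ∫_0^3 -6*x^2 dx = -54;
  ∫_0^3 -12*x dx = -54.
Sum: -729/5 + 243 − 54 − 54 = -54/5.
So LHS = -54/5.
∫_0^3 v(x) φ(x) dx = ∫_0^3 (-2*x^4 + 8*x^3 - 6*x^2) dx. Term by term:
  ∫_0^3 -2*x^4 dx = -486/5;  ∫_0^3 8*x^3 dx = 162;  ∫_0^3 -6*x^2 dx = -54.
Sum: -486/5 + 162 − 54 = 54/5.
So RHS = -∫_0^3 v(x) φ(x) dx = -54/5.
LHS = RHS, so the identity holds for this test φ.
Moreover u is smooth here and v(x) = u'(x) = 2*x - 2 pointwise, so the identity holds for every test function. Hence v is the weak derivative of u.


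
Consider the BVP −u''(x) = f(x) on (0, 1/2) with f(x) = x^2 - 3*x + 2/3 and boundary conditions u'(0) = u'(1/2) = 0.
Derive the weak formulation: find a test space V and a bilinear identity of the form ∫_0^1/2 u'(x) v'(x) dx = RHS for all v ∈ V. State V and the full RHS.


V = H^1(0, 1/2) (no boundary constraint on v; u is determined up to an additive constant); weak form: ∫_0^1/2 u'v' dx = ∫_0^1/2 (x^2 - 3*x + 2/3) v dx for all v ∈ V.

Multiply both sides by a test function v and integrate from 0 to 1/2:
  ∫_0^1/2 −u''(x) v(x) dx = ∫_0^1/2 f(x) v(x) dx.
Integrate the LHS by parts once:
  ∫_0^1/2 −u'' v dx = −[u'(x) v(x)]_0^1/2 + ∫_0^1/2 u'(x) v'(x) dx.
Thus ∫_0^1/2 u'(x) v'(x) dx = ∫_0^1/2 f(x) v(x) dx + [u'(x) v(x)]_0^1/2.
Choose V so that boundary terms are either known or forced to vanish.
u has homogeneous Neumann: u'(0) = u'(1/2) = 0. So [u' v]_0^1/2 = 0·v(1/2) − 0·v(0) = 0 for any v; take V = H^1(0, 1/2).
Weak formulation: find u (satisfying any essential BC) such that ∫_0^1/2 u'(x) v'(x) dx = ∫_0^1/2 f v dx for all v ∈ V (homogeneous Neumann, so boundary terms vanish).
Substituting f(x) = x^2 - 3*x + 2/3, the right-hand side is ∫_0^1/2 (x^2 - 3*x + 2/3) v dx.
Compatibility check (pure Neumann): taking v ≡ 1 ∈ V gives 0 = ∫_0^1/2 f dx + (0) − (0), i.e. ∫_0^1/2 f dx must equal u'(0) − u'(1/2) = 0. Indeed ∫_0^1/2 (x^2 - 3*x + 2/3) dx = 0, so the data are compatible. The solution is then unique only up to an additive constant (fix it e.g. by requiring ∫_0^1/2 u dx = 0).


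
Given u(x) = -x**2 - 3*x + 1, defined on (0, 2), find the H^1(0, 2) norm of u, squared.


||u||_{H^1}^2 = 1376/15

The H^1 norm (squared) on an interval (0, L) is
  ||u||_{H^1}^2 = ∫_0^L u(x)^2 dx + ∫_0^L u'(x)^2 dx.
Compute u'(x) = -2*x - 3.
Then u(x)^2 = x**4 + 6*x**3 + 7*x**2 - 6*x + 1 and u'(x)^2 = 4*x**2 + 12*x + 9.
Integrate each monomial from 0 to 2 using ∫_0^2 c·x^n dx = c·2^(n+1)/(n+1):
  ∫_0^2 u(x)^2 dx = ∫_0^2 (x^4 + 6*x^3 + 7*x^2 - 6*x + 1) dx. Term by term:
    ∫_0^2 x^4 dx = 32/5;  ∫_0^2 6*x^3 dx = 24;  ∫_0^2 7*x^2 dx = 56/3;
    ∫_0^2 -6*x dx = -12;  ∫_0^2 1 dx = 2.
  Sum: 32/5 + 24 + 56/3 − 12 + 2 = 586/15.
  ∫_0^2 u'(x)^2 dx = ∫_0^2 (4*x^2 + 12*x + 9) dx. Term by term:
    ∫_0^2 4*x^2 dx = 32/3;  ∫_0^2 12*x dx = 24;  ∫_0^2 9 dx = 18.
  Sum: 32/3 + 24 + 18 = 158/3.
Adding: ||u||_{H^1}^2 = 586/15 + 158/3 = 1376/15.


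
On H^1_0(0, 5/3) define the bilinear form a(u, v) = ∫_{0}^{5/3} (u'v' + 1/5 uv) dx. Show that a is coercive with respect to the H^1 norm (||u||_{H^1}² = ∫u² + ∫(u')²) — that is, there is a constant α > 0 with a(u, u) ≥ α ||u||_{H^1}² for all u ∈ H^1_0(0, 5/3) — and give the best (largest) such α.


α = (5 + 9*π^2)/(25 + 9*π^2)

Coercivity of a(·,·) on H^1_0(0, 5/3) means a(u, u) ≥ α ||u||_{H^1}² for every u ∈ H^1_0.
The interval has length L = 5/3, and Poincaré/coercivity depend only on L. Here a(u, u) = ∫(u')² + (1/5)·∫u².
Here 0 < c = 1/5 < 1. The condition a(u,u) ≥ α||u||_{H^1}² reads (1−α)∫(u')² ≥ (α−c)∫u². Any admissible α is ≤ 1 (rapidly oscillating u have ∫u²/∫(u')² → 0), and α = 1 would force 0 ≥ (1−c)∫u², impossible since c < 1; so 1−α > 0. By the sharp Poincaré inequality on H^1_0 of an interval of length L, ∫(u')² ≥ (π/L)²∫u² with equality for the first sine mode sin(π(x−x₀)/L) (x₀ the left endpoint), so the inequality holds for all u iff (1−α)(π/L)² ≥ α − c, i.e. α ≤ ((π/L)² + c)/((π/L)² + 1) = (1 + c(L/π)²)/(1 + (L/π)²). With (π/L)² = 9*π^2/25 and c = 1/5, the largest admissible constant is α = ((π/L)² + c)/((π/L)² + 1).
Simplifying, α = (5 + 9*π^2)/(25 + 9*π^2).


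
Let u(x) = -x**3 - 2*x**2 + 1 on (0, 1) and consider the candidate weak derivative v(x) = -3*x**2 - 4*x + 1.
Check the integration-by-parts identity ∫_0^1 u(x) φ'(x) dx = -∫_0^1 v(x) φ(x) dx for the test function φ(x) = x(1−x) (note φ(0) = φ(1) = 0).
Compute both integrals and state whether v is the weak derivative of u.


LHS = 29/60, RHS = 19/60. No, v is not the weak derivative of u.

u(x) = -x**3 - 2*x**2 + 1, classical derivative u'(x) = -3*x**2 - 4*x.
φ(x) = x(1−x), so φ'(x) = 1 - 2*x.
Note φ(0) = φ(1) = 0, so the boundary term u·φ vanishes.
LHS = ∫_0^1 u(x) φ'(x) dx = ∫_0^1 (2*x^4 + 3*x^3 - 2*x^2 - 2*x + 1) dx. Term by term:
  ∫_0^1 2*x^4 dx = 2/5;  ∫_0^1 3*x^3 dx = 3/4;  ∫_0^1 -2*x^2 dx = -2/3;
  ∫_0^1 -2*x dx = -1;  ∫_0^1 1 dx = 1.
Sum: 2/5 + 3/4 − 2/3 − 1 + 1 = 29/60.
So LHS = 29/60.
∫_0^1 v(x) φ(x) dx = ∫_0^1 (3*x^4 + x^3 - 5*x^2 + x) dx. Term by term:
  ∫_0^1 3*x^4 dx = 3/5;  ∫_0^1 x^3 dx = 1/4;  ∫_0^1 -5*x^2 dx = -5/3;
  ∫_0^1 x dx = 1/2.
Sum: 3/5 + 1/4 − 5/3 + 1/2 = -19/60.
So RHS = -∫_0^1 v(x) φ(x) dx = 19/60.
LHS − RHS = 1/6 ≠ 0, so the identity fails.
(For a valid weak derivative the identity must hold for EVERY test function, in particular this one. The failure shows v is NOT the weak derivative of u.)
Correct weak derivative would be u'(x) = -3*x**2 - 4*x.


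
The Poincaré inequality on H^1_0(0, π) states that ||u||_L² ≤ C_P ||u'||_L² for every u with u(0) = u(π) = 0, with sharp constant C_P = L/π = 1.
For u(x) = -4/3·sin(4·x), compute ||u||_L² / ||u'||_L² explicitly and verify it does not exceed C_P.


||u||_L² / ||u'||_L² = 1/4 < C_P = 1.

u(x) = -4/3·sin(4·x), so u'(x) = -16*cos(4*x)/3.
Writing u(x) = A·sin(kπx/L) with A = -4/3 and k = 4, use ∫_0^L sin²(kπx/L) dx = L/2 and ∫_0^L cos²(kπx/L) dx = L/2.
u² = 16/9·sin²(4·x) and (u')² = 256/9·cos²(4·x), and each of sin², cos² integrates to L/2 = π/2 over (0, π).
∫_0^π u² dx = 8*π/9, so ||u||_L² = 2*sqrt(2)*sqrt(π)/3.
∫_0^π (u')² dx = 128*π/9, so ||u'||_L² = 8*sqrt(2)*sqrt(π)/3.
Ratio ||u||_L² / ||u'||_L² = 1/4.
Sharp Poincaré constant on H^1_0(0, π) is C_P = L/π = 1, achieved by sin(x).
This is the k = 4 harmonic; the ratio L/(kπ) is strictly less than C_P = L/π, consistent with the sharp inequality ||u||_L² ≤ C_P ||u'||_L².


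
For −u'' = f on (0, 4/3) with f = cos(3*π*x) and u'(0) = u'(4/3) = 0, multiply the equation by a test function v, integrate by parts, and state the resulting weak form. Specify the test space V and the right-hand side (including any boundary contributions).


V = H^1(0, 4/3) (no boundary constraint on v; u is determined up to an additive constant); weak form: ∫_0^4/3 u'v' dx = ∫_0^4/3 (cos(3*π*x)) v dx for all v ∈ V.

Multiply both sides by a test function v and integrate from 0 to 4/3:
  ∫_0^4/3 −u''(x) v(x) dx = ∫_0^4/3 f(x) v(x) dx.
Integrate the LHS by parts once:
  ∫_0^4/3 −u'' v dx = −[u'(x) v(x)]_0^4/3 + ∫_0^4/3 u'(x) v'(x) dx.
Thus ∫_0^4/3 u'(x) v'(x) dx = ∫_0^4/3 f(x) v(x) dx + [u'(x) v(x)]_0^4/3.
Choose V so that boundary terms are either known or forced to vanish.
u has homogeneous Neumann: u'(0) = u'(4/3) = 0. So [u' v]_0^4/3 = 0·v(4/3) − 0·v(0) = 0 for any v; take V = H^1(0, 4/3).
Weak formulation: find u (satisfying any essential BC) such that ∫_0^4/3 u'(x) v'(x) dx = ∫_0^4/3 f v dx for all v ∈ V (homogeneous Neumann, so boundary terms vanish).
Substituting f(x) = cos(3*π*x), the right-hand side is ∫_0^4/3 (cos(3*π*x)) v dx.
Compatibility check (pure Neumann): taking v ≡ 1 ∈ V gives 0 = ∫_0^4/3 f dx + (0) − (0), i.e. ∫_0^4/3 f dx must equal u'(0) − u'(4/3) = 0. Indeed ∫_0^4/3 (cos(3*π*x)) dx = 0, so the data are compatible. The solution is then unique only up to an additive constant (fix it e.g. by requiring ∫_0^4/3 u dx = 0).


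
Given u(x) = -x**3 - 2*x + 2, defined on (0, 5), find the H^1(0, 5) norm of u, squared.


||u||_{H^1}^2 = 404615/21

The H^1 norm (squared) on an interval (0, L) is
  ||u||_{H^1}^2 = ∫_0^L u(x)^2 dx + ∫_0^L u'(x)^2 dx.
Compute u'(x) = -3*x**2 - 2.
Then u(x)^2 = x**6 + 4*x**4 - 4*x**3 + 4*x**2 - 8*x + 4 and u'(x)^2 = 9*x**4 + 12*x**2 + 4.
Integrate each monomial from 0 to 5 using ∫_0^5 c·x^n dx = c·5^(n+1)/(n+1):
  ∫_0^5 u(x)^2 dx = ∫_0^5 (x^6 + 4*x^4 - 4*x^3 + 4*x^2 - 8*x + 4) dx. Term by term:
    ∫_0^5 x^6 dx = 78125/7;  ∫_0^5 4*x^4 dx = 2500;  ∫_0^5 -4*x^3 dx = -625;
    ∫_0^5 4*x^2 dx = 500/3;  ∫_0^5 -8*x dx = -100;  ∫_0^5 4 dx = 20.
  Sum: 78125/7 + 2500 − 625 + 500/3 − 100 + 20 = 275570/21.
  ∫_0^5 u'(x)^2 dx = ∫_0^5 (9*x^4 + 12*x^2 + 4) dx. Term by term:
    ∫_0^5 9*x^4 dx = 5625;  ∫_0^5 12*x^2 dx = 500;  ∫_0^5 4 dx = 20.
  Sum: 5625 + 500 + 20 = 6145.
Adding: ||u||_{H^1}^2 = 275570/21 + 6145 = 404615/21.


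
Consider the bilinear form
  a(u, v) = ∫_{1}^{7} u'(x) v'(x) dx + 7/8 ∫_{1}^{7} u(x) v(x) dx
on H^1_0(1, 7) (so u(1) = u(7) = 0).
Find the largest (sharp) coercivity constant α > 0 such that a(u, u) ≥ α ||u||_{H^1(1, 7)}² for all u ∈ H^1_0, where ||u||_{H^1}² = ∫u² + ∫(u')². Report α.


α = (π^2 + 63/2)/(π^2 + 36)

Coercivity of a(·,·) on H^1_0(1, 7) means a(u, u) ≥ α ||u||_{H^1}² for every u ∈ H^1_0.
The interval has length L = 6, and Poincaré/coercivity depend only on L. Here a(u, u) = ∫(u')² + (7/8)·∫u².
Here 0 < c = 7/8 < 1. The condition a(u,u) ≥ α||u||_{H^1}² reads (1−α)∫(u')² ≥ (α−c)∫u². Any admissible α is ≤ 1 (rapidly oscillating u have ∫u²/∫(u')² → 0), and α = 1 would force 0 ≥ (1−c)∫u², impossible since c < 1; so 1−α > 0. By the sharp Poincaré inequality on H^1_0 of an interval of length L, ∫(u')² ≥ (π/L)²∫u² with equality for the first sine mode sin(π(x−x₀)/L) (x₀ the left endpoint), so the inequality holds for all u iff (1−α)(π/L)² ≥ α − c, i.e. α ≤ ((π/L)² + c)/((π/L)² + 1) = (1 + c(L/π)²)/(1 + (L/π)²). With (π/L)² = π^2/36 and c = 7/8, the largest admissible constant is α = ((π/L)² + c)/((π/L)² + 1).
Simplifying, α = (π^2 + 63/2)/(π^2 + 36).


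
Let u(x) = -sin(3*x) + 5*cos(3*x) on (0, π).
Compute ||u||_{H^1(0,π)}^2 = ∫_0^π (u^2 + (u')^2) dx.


||u||_{H^1(0,π)}^2 = 130*π

u'(x) = -15*sin(3*x) - 3*cos(3*x).
Expand u² and (u')² and integrate term by term on (0, π), using: for integers n ≥ 1, ∫_0^π sin²(nx) dx = ∫_0^π cos²(nx) dx = π/2; for n ≠ n', ∫_0^π sin(nx)sin(n'x) dx = ∫_0^π cos(nx)cos(n'x) dx = 0; and by product-to-sum, ∫_0^π sin(nx)cos(n'x) dx = ½∫_0^π [sin((n+n')x) + sin((n−n')x)] dx, which is 0 when n+n' is even and 2n/(n²−n'²) when n+n' is odd (it need not vanish on (0, π)).
  u² squared terms: (-1)²·∫sin(3x)² dx = 1·π/2 = π/2;  (5)²·∫cos(3x)² dx = 25·π/2 = 25*π/2.
  u² cross terms: 2·(-1)·(5)·∫sin(3x)·cos(3x) dx = -10·(0) = 0.
  So ∫_0^π u² dx = π/2 + 25*π/2 + 0 = 13*π.
  (u')² squared terms: (-15)²·∫sin(3x)² dx = 225·π/2 = 225*π/2;  (-3)²·∫cos(3x)² dx = 9·π/2 = 9*π/2.
  (u')² cross terms: 2·(-15)·(-3)·∫sin(3x)·cos(3x) dx = 90·(0) = 0.
  So ∫_0^π (u')² dx = 225*π/2 + 9*π/2 + 0 = 117*π.
||u||_{H^1}^2 = (13*π) + (117*π) = 130*π.


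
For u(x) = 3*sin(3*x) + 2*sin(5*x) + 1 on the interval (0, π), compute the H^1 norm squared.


||u||_{H^1(0,π)}^2 = 28/5 + 98*π

u'(x) = 9*cos(3*x) + 10*cos(5*x).
Expand u² and (u')² and integrate term by term on (0, π), using: for integers n ≥ 1, ∫_0^π sin²(nx) dx = ∫_0^π cos²(nx) dx = π/2; for n ≠ n', ∫_0^π sin(nx)sin(n'x) dx = ∫_0^π cos(nx)cos(n'x) dx = 0; and by product-to-sum, ∫_0^π sin(nx)cos(n'x) dx = ½∫_0^π [sin((n+n')x) + sin((n−n')x)] dx, which is 0 when n+n' is even and 2n/(n²−n'²) when n+n' is odd (it need not vanish on (0, π)). For the constant mode: ∫_0^π 1 dx = π, ∫_0^π cos(nx) dx = 0, ∫_0^π sin(nx) dx = (1−(−1)^n)/n.
  u² squared terms: (1)²·∫1 dx = 1·π = π;  (2)²·∫sin(5x)² dx = 4·π/2 = 2*π;  (3)²·∫sin(3x)² dx = 9·π/2 = 9*π/2.
  u² cross terms: 2·(1)·(2)·∫1·sin(5x) dx = 4·(2/5) = 8/5;  2·(1)·(3)·∫1·sin(3x) dx = 6·(2/3) = 4;  2·(2)·(3)·∫sin(5x)·sin(3x) dx = 12·(0) = 0.
  So ∫_0^π u² dx = π + 2*π + 9*π/2 + 8/5 + 4 + 0 = 28/5 + 15*π/2.
  (u')² squared terms: (9)²·∫cos(3x)² dx = 81·π/2 = 81*π/2;  (10)²·∫cos(5x)² dx = 100·π/2 = 50*π.
  (u')² cross terms: 2·(9)·(10)·∫cos(3x)·cos(5x) dx = 180·(0) = 0.
  So ∫_0^π (u')² dx = 81*π/2 + 50*π + 0 = 181*π/2.
||u||_{H^1}^2 = (28/5 + 15*π/2) + (181*π/2) = 28/5 + 98*π.
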